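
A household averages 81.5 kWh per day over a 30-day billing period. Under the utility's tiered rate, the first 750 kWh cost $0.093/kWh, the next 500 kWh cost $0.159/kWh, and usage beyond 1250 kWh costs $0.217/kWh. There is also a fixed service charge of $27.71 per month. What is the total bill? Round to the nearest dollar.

Usage = 81.5 kWh/day × 30 days = 2445 kWh
First 750 kWh × $0.093 = $69.75
Next 500 kWh × $0.159 = $79.50
Remaining 1195 kWh × $0.217 = $259.31
Energy charge = $408.56; + service $27.71 = $436.27 ≈ $436

$436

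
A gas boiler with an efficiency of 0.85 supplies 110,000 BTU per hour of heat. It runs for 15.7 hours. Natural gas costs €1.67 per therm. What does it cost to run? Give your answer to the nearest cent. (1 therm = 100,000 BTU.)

Heat delivered = 110,000 BTU/h × 15.7 h = 1,727,000 BTU
Gas input = 1,727,000 / 0.85 = 2,031,765 BTU
= 2,031,765 / 100,000 = 20.32 therm
Cost = 20.32 × €1.67/therm = €33.93

€33.93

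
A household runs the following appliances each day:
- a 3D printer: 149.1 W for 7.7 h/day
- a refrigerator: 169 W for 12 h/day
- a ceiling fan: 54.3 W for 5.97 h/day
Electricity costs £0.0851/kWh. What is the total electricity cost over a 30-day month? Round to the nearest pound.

£9

3D printer: 149.1 W × 7.7 h × 30 d = 34,442 Wh = 34.44 kWh
refrigerator: 169 W × 12 h × 30 d = 60,840 Wh = 60.84 kWh
ceiling fan: 54.3 W × 5.97 h × 30 d = 9,725 Wh = 9.725 kWh
Total energy = 34.44 + 60.84 + 9.725 = 105 kWh
Cost = 105 kWh × £0.0851 = £8.94 ≈ £9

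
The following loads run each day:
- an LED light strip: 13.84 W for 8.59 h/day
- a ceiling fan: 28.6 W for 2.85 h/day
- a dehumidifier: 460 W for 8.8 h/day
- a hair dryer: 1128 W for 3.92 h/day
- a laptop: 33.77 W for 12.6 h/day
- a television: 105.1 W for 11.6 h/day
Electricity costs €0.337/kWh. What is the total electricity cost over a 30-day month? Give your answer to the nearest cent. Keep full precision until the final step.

LED light strip: 13.84 W × 8.59 h × 30 d = 3,567 Wh = 3.567 kWh
ceiling fan: 28.6 W × 2.85 h × 30 d = 2,445 Wh = 2.445 kWh
dehumidifier: 460 W × 8.8 h × 30 d = 121,440 Wh = 121.4 kWh
hair dryer: 1128 W × 3.92 h × 30 d = 132,653 Wh = 132.7 kWh
laptop: 33.77 W × 12.6 h × 30 d = 12,765 Wh = 12.77 kWh
television: 105.1 W × 11.6 h × 30 d = 36,575 Wh = 36.57 kWh
Total energy = 3.567 + 2.445 + 121.4 + 132.7 + 12.77 + 36.57 = 309.4 kWh
Cost = 309.4 kWh × €0.337 = €104.28

€104.28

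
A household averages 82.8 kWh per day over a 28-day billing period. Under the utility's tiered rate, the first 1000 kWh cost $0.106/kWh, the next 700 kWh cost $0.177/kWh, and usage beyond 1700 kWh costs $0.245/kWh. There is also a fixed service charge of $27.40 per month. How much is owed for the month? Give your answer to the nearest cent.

Usage = 82.8 kWh/day × 28 days = 2318.4 kWh
First 1000 kWh × $0.106 = $106.00
Next 700 kWh × $0.177 = $123.90
Remaining 618.4 kWh × $0.245 = $151.51
Energy charge = $381.41; + service $27.40 = $408.81

$408.81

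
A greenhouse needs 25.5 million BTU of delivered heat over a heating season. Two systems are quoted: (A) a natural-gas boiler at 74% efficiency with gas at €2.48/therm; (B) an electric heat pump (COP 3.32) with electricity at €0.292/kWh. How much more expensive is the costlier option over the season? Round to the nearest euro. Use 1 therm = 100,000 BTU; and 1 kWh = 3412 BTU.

€197

Heat load = 25.5 × 10⁶ BTU = 25,500,000 BTU
Gas: input = 25,500,000 / 0.74 = 34,459,459 BTU = 344.6 therm → 344.6 × €2.48 = €854.59
Heat pump: 25,500,000 BTU / 3412 = 7,474 kWh heat; / 3.32 = 2,251 kWh in → × €0.292 = €657.32
Difference = |€854.59 − €657.32| = €197.28 ≈ €197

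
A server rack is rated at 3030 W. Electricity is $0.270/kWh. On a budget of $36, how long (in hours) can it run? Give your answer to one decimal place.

Energy budget = $36 / $0.270 per kWh = 133.3 kWh = 133,333 Wh
Runtime = 133,333 Wh / 3030 W = 44 h

44.0 h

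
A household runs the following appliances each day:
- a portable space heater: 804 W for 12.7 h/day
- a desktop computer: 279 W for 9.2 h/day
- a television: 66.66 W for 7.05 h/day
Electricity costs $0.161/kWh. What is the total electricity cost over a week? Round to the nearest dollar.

$15

portable space heater: 804 W × 12.7 h × 7 d = 71,476 Wh = 71.48 kWh
desktop computer: 279 W × 9.2 h × 7 d = 17,968 Wh = 17.97 kWh
television: 66.66 W × 7.05 h × 7 d = 3,290 Wh = 3.29 kWh
Total energy = 71.48 + 17.97 + 3.29 = 92.73 kWh
Cost = 92.73 kWh × $0.161 = $14.93 ≈ $15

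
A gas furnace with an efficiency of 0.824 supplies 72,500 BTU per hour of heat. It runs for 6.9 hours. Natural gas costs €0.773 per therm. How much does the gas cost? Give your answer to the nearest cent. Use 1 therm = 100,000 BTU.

Heat delivered = 72,500 BTU/h × 6.9 h = 500,250 BTU
Gas input = 500,250 / 0.824 = 607,100 BTU
= 607,100 / 100,000 = 6.071 therm
Cost = 6.071 × €0.773/therm = €4.69

€4.69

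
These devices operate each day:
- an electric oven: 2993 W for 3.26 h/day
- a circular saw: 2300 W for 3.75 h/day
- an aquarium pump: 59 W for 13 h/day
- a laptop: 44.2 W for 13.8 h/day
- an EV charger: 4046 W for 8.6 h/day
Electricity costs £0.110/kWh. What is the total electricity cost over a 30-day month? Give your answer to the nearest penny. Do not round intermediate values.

electric oven: 2993 W × 3.26 h × 30 d = 292,715 Wh = 292.7 kWh
circular saw: 2300 W × 3.75 h × 30 d = 258,750 Wh = 258.8 kWh
aquarium pump: 59 W × 13 h × 30 d = 23,010 Wh = 23.01 kWh
laptop: 44.2 W × 13.8 h × 30 d = 18,299 Wh = 18.3 kWh
EV charger: 4046 W × 8.6 h × 30 d = 1,043,868 Wh = 1,044 kWh
Total energy = 292.7 + 258.8 + 23.01 + 18.3 + 1,044 = 1,637 kWh
Cost = 1,637 kWh × £0.110 = £180.03

£180.03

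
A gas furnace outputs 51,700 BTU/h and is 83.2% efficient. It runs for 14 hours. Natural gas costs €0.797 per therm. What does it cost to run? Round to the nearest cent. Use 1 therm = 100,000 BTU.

Heat delivered = 51,700 BTU/h × 14 h = 723,800 BTU
Gas input = 723,800 / 0.832 = 869,952 BTU
= 869,952 / 100,000 = 8.7 therm
Cost = 8.7 × €0.797/therm = €6.93

€6.93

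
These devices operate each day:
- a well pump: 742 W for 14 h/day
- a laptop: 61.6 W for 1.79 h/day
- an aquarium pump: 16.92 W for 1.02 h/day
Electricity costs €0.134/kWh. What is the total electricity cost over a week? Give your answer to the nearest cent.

€9.86

well pump: 742 W × 14 h × 7 d = 72,716 Wh = 72.72 kWh
laptop: 61.6 W × 1.79 h × 7 d = 772 Wh = 0.7718 kWh
aquarium pump: 16.92 W × 1.02 h × 7 d = 121 Wh = 0.1208 kWh
Total energy = 72.72 + 0.7718 + 0.1208 = 73.61 kWh
Cost = 73.61 kWh × €0.134 = €9.86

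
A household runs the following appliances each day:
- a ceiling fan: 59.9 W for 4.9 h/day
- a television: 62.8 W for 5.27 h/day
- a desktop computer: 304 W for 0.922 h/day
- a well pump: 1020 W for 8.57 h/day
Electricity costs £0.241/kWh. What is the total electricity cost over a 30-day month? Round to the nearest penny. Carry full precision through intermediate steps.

£69.74

ceiling fan: 59.9 W × 4.9 h × 30 d = 8,805 Wh = 8.805 kWh
television: 62.8 W × 5.27 h × 30 d = 9,929 Wh = 9.929 kWh
desktop computer: 304 W × 0.922 h × 30 d = 8,409 Wh = 8.409 kWh
well pump: 1020 W × 8.57 h × 30 d = 262,242 Wh = 262.2 kWh
Total energy = 8.805 + 9.929 + 8.409 + 262.2 = 289.4 kWh
Cost = 289.4 kWh × £0.241 = £69.74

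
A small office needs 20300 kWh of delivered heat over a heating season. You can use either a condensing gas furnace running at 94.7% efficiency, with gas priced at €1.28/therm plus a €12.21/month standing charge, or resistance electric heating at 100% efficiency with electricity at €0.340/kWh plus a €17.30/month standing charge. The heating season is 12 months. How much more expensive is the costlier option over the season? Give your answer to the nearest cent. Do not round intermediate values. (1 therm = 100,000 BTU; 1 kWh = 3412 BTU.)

Heat load = 20300 kWh × 3412 = 69,263,600 BTU
Gas: input = 69,263,600 / 0.947 = 73,140,021 BTU = 731.4 therm → 731.4 × €1.28 = €936.19; + 12 × €12.21 standing = €1,082.71
Electric: 69,263,600 BTU / 3412 = 20,300 kWh → × €0.340 = €6,902.00; + 12 × €17.30 standing = €7,109.60
Difference = |€1,082.71 − €7,109.60| = €6,026.89

€6026.89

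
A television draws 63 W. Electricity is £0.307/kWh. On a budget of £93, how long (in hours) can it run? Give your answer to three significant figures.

Energy budget = £93 / £0.307 per kWh = 302.9 kWh = 302,932 Wh
Runtime = 302,932 Wh / 63 W = 4,808 h

4810 h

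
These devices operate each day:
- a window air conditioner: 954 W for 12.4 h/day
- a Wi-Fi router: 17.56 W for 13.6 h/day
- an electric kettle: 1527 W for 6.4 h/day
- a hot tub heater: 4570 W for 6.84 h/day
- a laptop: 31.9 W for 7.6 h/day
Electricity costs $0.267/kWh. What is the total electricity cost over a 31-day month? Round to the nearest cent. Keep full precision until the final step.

window air conditioner: 954 W × 12.4 h × 31 d = 366,718 Wh = 366.7 kWh
Wi-Fi router: 17.56 W × 13.6 h × 31 d = 7,403 Wh = 7.403 kWh
electric kettle: 1527 W × 6.4 h × 31 d = 302,957 Wh = 303 kWh
hot tub heater: 4570 W × 6.84 h × 31 d = 969,023 Wh = 969 kWh
laptop: 31.9 W × 7.6 h × 31 d = 7,516 Wh = 7.516 kWh
Total energy = 366.7 + 7.403 + 303 + 969 + 7.516 = 1,654 kWh
Cost = 1,654 kWh × $0.267 = $441.52

$441.52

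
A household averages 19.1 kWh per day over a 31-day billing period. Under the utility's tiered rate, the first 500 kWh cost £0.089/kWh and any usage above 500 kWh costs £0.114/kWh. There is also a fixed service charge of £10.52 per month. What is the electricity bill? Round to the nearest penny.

£65.52

Usage = 19.1 kWh/day × 31 days = 592.1 kWh
First 500 kWh × £0.089 = £44.50
Remaining 92.1 kWh × £0.114 = £10.50
Energy charge = £55.00; + service £10.52 = £65.52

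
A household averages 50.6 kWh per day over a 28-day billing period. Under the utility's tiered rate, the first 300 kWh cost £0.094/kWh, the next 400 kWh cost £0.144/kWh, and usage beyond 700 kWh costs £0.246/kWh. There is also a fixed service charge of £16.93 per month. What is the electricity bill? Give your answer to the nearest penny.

£279.06

Usage = 50.6 kWh/day × 28 days = 1416.8 kWh
First 300 kWh × £0.094 = £28.20
Next 400 kWh × £0.144 = £57.60
Remaining 716.8 kWh × £0.246 = £176.33
Energy charge = £262.13; + service £16.93 = £279.06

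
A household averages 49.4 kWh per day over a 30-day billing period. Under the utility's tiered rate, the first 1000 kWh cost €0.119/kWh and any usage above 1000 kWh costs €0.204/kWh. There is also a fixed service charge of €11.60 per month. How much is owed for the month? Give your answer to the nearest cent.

Usage = 49.4 kWh/day × 30 days = 1482 kWh
First 1000 kWh × €0.119 = €119.00
Remaining 482 kWh × €0.204 = €98.33
Energy charge = €217.33; + service €11.60 = €228.93

€228.93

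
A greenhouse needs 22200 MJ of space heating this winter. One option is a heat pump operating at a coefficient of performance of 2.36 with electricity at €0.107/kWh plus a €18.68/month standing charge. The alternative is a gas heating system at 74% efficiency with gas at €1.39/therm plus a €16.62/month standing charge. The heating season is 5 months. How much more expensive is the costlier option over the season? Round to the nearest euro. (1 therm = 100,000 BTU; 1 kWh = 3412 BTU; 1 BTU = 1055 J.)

€105

Heat load = 22200 MJ = 22,200,000,000 J / 1055 = 21,042,654 BTU
Gas: input = 21,042,654 / 0.74 = 28,436,019 BTU = 284.4 therm → 284.4 × €1.39 = €395.26; + 5 × €16.62 standing = €478.36
Heat pump: 21,042,654 BTU / 3412 = 6,167 kWh heat; / 2.36 = 2,613 kWh in → × €0.107 = €279.62; + 5 × €18.68 standing = €373.02
Difference = |€478.36 − €373.02| = €105.34 ≈ €105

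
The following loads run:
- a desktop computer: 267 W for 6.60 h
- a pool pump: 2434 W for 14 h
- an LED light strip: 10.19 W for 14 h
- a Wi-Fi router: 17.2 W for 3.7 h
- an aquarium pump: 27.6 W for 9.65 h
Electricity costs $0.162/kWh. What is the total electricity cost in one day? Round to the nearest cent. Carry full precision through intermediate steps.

desktop computer: 267 W × 6.60 h = 1,762 Wh = 1.762 kWh
pool pump: 2434 W × 14 h = 34,076 Wh = 34.08 kWh
LED light strip: 10.19 W × 14 h = 143 Wh = 0.1427 kWh
Wi-Fi router: 17.2 W × 3.7 h = 64 Wh = 0.06364 kWh
aquarium pump: 27.6 W × 9.65 h = 266 Wh = 0.2663 kWh
Total energy = 1.762 + 34.08 + 0.1427 + 0.06364 + 0.2663 = 36.31 kWh
Cost = 36.31 kWh × $0.162 = $5.88

$5.88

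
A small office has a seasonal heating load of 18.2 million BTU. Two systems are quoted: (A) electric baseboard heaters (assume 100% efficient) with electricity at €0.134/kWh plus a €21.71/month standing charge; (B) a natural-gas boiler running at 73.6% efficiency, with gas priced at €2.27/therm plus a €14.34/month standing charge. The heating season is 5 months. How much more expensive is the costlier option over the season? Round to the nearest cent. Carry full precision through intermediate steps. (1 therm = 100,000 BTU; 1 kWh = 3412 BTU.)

Heat load = 18.2 × 10⁶ BTU = 18,200,000 BTU
Gas: input = 18,200,000 / 0.736 = 24,728,261 BTU = 247.3 therm → 247.3 × €2.27 = €561.33; + 5 × €14.34 standing = €633.03
Electric: 18,200,000 BTU / 3412 = 5,334 kWh → × €0.134 = €714.77; + 5 × €21.71 standing = €823.32
Difference = |€633.03 − €823.32| = €190.29

€190.29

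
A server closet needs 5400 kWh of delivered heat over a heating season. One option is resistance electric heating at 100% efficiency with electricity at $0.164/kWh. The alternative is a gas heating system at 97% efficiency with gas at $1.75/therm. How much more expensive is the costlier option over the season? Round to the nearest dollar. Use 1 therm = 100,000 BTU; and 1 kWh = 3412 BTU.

Heat load = 5400 kWh × 3412 = 18,424,800 BTU
Gas: input = 18,424,800 / 0.97 = 18,994,639 BTU = 189.9 therm → 189.9 × $1.75 = $332.41
Electric: 18,424,800 BTU / 3412 = 5,400 kWh → × $0.164 = $885.60
Difference = |$332.41 − $885.60| = $553.19 ≈ $553

$553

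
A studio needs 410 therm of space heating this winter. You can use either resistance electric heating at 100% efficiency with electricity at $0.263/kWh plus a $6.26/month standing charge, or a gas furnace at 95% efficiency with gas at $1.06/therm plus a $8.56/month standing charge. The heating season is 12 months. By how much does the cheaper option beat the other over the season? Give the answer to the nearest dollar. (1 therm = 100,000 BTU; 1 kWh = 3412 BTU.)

Heat load = 410 therm × 100,000 = 41,000,000 BTU
Gas: input = 41,000,000 / 0.95 = 43,157,895 BTU = 431.6 therm → 431.6 × $1.06 = $457.47; + 12 × $8.56 standing = $560.19
Electric: 41,000,000 BTU / 3412 = 12,020 kWh → × $0.263 = $3,160.32; + 12 × $6.26 standing = $3,235.44
Difference = |$560.19 − $3,235.44| = $2,675.24 ≈ $2675

$2675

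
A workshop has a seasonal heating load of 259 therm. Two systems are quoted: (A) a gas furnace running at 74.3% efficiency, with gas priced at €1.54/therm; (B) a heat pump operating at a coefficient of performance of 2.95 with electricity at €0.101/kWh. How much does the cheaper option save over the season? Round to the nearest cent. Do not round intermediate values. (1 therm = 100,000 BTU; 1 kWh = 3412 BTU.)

Heat load = 259 therm × 100,000 = 25,900,000 BTU
Gas: input = 25,900,000 / 0.743 = 34,858,681 BTU = 348.6 therm → 348.6 × €1.54 = €536.82
Heat pump: 25,900,000 BTU / 3412 = 7,591 kWh heat; / 2.95 = 2,573 kWh in → × €0.101 = €259.89
Difference = |€536.82 − €259.89| = €276.93

€276.93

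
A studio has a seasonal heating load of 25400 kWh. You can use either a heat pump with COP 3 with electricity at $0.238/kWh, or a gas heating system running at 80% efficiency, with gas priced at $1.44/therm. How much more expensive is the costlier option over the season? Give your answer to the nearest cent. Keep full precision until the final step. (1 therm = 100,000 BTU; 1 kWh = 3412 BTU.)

$455.10

Heat load = 25400 kWh × 3412 = 86,664,800 BTU
Gas: input = 86,664,800 / 0.80 = 108,331,000 BTU = 1,083 therm → 1,083 × $1.44 = $1,559.97
Heat pump: 86,664,800 BTU / 3412 = 25,400 kWh heat; / 3 = 8,467 kWh in → × $0.238 = $2,015.07
Difference = |$1,559.97 − $2,015.07| = $455.10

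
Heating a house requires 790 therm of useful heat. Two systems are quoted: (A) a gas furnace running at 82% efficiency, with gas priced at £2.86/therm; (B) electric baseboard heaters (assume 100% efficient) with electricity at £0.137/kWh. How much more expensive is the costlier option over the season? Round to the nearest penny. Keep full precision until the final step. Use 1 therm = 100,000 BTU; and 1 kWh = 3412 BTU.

Heat load = 790 therm × 100,000 = 79,000,000 BTU
Gas: input = 79,000,000 / 0.82 = 96,341,463 BTU = 963.4 therm → 963.4 × £2.86 = £2,755.37
Electric: 79,000,000 BTU / 3412 = 23,150 kWh → × £0.137 = £3,172.04
Difference = |£2,755.37 − £3,172.04| = £416.67

£416.67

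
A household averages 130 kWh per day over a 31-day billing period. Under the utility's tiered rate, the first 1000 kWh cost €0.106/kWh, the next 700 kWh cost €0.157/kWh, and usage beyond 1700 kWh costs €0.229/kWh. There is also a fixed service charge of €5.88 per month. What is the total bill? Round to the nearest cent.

€755.35

Usage = 130 kWh/day × 31 days = 4030 kWh
First 1000 kWh × €0.106 = €106.00
Next 700 kWh × €0.157 = €109.90
Remaining 2330 kWh × €0.229 = €533.57
Energy charge = €749.47; + service €5.88 = €755.35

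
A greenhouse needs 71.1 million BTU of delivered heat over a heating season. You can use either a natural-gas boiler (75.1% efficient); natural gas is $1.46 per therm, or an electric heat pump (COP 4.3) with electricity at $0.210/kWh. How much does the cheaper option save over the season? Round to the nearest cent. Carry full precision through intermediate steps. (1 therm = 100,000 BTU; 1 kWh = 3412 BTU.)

Heat load = 71.1 × 10⁶ BTU = 71,100,000 BTU
Gas: input = 71,100,000 / 0.751 = 94,673,768 BTU = 946.7 therm → 946.7 × $1.46 = $1,382.24
Heat pump: 71,100,000 BTU / 3412 = 20,840 kWh heat; / 4.3 = 4,846 kWh in → × $0.210 = $1,017.68
Difference = |$1,382.24 − $1,017.68| = $364.56

$364.56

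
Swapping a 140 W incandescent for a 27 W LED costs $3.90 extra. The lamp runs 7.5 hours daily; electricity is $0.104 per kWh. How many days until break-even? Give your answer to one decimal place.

Power saved = 140 − 27 = 113 W
Daily energy saved = 113 W × 7.5 h = 847.5 Wh = 0.8475 kWh
Daily savings = 0.8475 × $0.104 = $0.0881
Payback = $3.90 / $0.0881 per day = 44.25 days

44.2 days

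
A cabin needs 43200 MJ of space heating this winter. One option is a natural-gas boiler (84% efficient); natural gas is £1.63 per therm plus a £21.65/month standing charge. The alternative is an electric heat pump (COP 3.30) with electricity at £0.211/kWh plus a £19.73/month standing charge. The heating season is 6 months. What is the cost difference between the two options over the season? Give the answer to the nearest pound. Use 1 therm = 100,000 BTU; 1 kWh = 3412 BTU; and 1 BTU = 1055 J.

Heat load = 43200 MJ = 43,200,000,000 J / 1055 = 40,947,867 BTU
Gas: input = 40,947,867 / 0.84 = 48,747,461 BTU = 487.5 therm → 487.5 × £1.63 = £794.58; + 6 × £21.65 standing = £924.48
Heat pump: 40,947,867 BTU / 3412 = 12,000 kWh heat; / 3.30 = 3,637 kWh in → × £0.211 = £767.35; + 6 × £19.73 standing = £885.73
Difference = |£924.48 − £885.73| = £38.76 ≈ £39

£39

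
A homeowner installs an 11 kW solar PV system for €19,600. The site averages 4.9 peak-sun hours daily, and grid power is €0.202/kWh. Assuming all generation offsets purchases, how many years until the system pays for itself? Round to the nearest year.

Daily generation = 11 kW × 4.9 h = 53.9 kWh
Annual generation = 53.9 × 365 = 19674 kWh
Annual savings = 19674 × €0.202 = €3,974.05
Payback = €19,600 / €3,974.05 = 4.93 years

5 years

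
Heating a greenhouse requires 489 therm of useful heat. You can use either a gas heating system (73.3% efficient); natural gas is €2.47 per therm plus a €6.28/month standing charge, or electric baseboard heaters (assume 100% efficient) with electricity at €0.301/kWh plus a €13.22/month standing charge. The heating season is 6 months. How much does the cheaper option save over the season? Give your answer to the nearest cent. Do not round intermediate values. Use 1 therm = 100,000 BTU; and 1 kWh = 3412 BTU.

Heat load = 489 therm × 100,000 = 48,900,000 BTU
Gas: input = 48,900,000 / 0.733 = 66,712,142 BTU = 667.1 therm → 667.1 × €2.47 = €1,647.79; + 6 × €6.28 standing = €1,685.47
Electric: 48,900,000 BTU / 3412 = 14,330 kWh → × €0.301 = €4,313.86; + 6 × €13.22 standing = €4,393.18
Difference = |€1,685.47 − €4,393.18| = €2,707.71

€2707.71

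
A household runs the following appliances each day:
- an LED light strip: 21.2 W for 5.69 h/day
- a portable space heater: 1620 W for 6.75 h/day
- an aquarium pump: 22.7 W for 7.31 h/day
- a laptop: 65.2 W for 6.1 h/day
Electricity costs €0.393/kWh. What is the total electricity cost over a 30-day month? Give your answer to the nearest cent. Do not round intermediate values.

LED light strip: 21.2 W × 5.69 h × 30 d = 3,619 Wh = 3.619 kWh
portable space heater: 1620 W × 6.75 h × 30 d = 328,050 Wh = 328.1 kWh
aquarium pump: 22.7 W × 7.31 h × 30 d = 4,978 Wh = 4.978 kWh
laptop: 65.2 W × 6.1 h × 30 d = 11,932 Wh = 11.93 kWh
Total energy = 3.619 + 328.1 + 4.978 + 11.93 = 348.6 kWh
Cost = 348.6 kWh × €0.393 = €136.99

€136.99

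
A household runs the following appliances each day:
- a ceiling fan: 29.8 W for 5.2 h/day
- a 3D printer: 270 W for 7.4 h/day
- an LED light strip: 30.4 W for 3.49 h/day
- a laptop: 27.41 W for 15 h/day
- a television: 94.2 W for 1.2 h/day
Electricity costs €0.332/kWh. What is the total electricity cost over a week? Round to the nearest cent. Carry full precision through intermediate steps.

€6.47

ceiling fan: 29.8 W × 5.2 h × 7 d = 1,085 Wh = 1.085 kWh
3D printer: 270 W × 7.4 h × 7 d = 13,986 Wh = 13.99 kWh
LED light strip: 30.4 W × 3.49 h × 7 d = 743 Wh = 0.7427 kWh
laptop: 27.41 W × 15 h × 7 d = 2,878 Wh = 2.878 kWh
television: 94.2 W × 1.2 h × 7 d = 791 Wh = 0.7913 kWh
Total energy = 1.085 + 13.99 + 0.7427 + 2.878 + 0.7913 = 19.48 kWh
Cost = 19.48 kWh × €0.332 = €6.47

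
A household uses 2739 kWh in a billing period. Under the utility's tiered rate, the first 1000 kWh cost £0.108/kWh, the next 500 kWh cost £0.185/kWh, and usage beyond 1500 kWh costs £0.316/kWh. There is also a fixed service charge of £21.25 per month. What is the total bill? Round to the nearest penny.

£613.27

First 1000 kWh × £0.108 = £108.00
Next 500 kWh × £0.185 = £92.50
Remaining 1239 kWh × £0.316 = £391.52
Energy charge = £592.02; + service £21.25 = £613.27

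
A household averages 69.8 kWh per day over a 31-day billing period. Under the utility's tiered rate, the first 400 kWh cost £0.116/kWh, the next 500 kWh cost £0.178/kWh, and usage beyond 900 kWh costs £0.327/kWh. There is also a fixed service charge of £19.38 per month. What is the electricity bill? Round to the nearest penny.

£568.04

Usage = 69.8 kWh/day × 31 days = 2163.8 kWh
First 400 kWh × £0.116 = £46.40
Next 500 kWh × £0.178 = £89.00
Remaining 1263.8 kWh × £0.327 = £413.26
Energy charge = £548.66; + service £19.38 = £568.04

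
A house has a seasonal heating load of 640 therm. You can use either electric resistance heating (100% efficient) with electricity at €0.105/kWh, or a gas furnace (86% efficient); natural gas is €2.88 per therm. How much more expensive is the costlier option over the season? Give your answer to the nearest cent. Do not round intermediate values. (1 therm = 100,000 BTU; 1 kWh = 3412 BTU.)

€173.74

Heat load = 640 therm × 100,000 = 64,000,000 BTU
Gas: input = 64,000,000 / 0.86 = 74,418,605 BTU = 744.2 therm → 744.2 × €2.88 = €2,143.26
Electric: 64,000,000 BTU / 3412 = 18,760 kWh → × €0.105 = €1,969.52
Difference = |€2,143.26 − €1,969.52| = €173.74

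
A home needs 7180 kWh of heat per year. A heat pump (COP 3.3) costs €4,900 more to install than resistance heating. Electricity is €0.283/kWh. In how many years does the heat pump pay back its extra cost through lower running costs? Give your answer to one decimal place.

3.5 years

Resistance: 7180 kWh × €0.283 = €2,031.94/yr
Heat pump: 7180 / 3.3 = 2176 kWh in → × €0.283 = €615.74/yr
Annual savings = €1,416.20
Payback = €4,900 / €1,416.20 = 3.46 years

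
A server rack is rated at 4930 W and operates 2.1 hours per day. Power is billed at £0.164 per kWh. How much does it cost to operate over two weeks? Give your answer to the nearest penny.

£23.77

Energy = 4930 W × 2.1 h/day × 14 days = 144,942 Wh = 144.9 kWh
Cost = 144.9 kWh × £0.164/kWh = £23.77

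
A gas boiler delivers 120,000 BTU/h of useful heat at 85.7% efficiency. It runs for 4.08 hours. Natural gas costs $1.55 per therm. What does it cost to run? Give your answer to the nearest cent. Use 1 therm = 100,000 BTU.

Heat delivered = 120,000 BTU/h × 4.08 h = 489,600 BTU
Gas input = 489,600 / 0.857 = 571,295 BTU
= 571,295 / 100,000 = 5.713 therm
Cost = 5.713 × $1.55/therm = $8.86

$8.86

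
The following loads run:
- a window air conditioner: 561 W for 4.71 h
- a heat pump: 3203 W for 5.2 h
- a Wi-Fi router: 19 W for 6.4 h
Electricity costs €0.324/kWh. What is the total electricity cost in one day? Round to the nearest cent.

€6.29

window air conditioner: 561 W × 4.71 h = 2,642 Wh = 2.642 kWh
heat pump: 3203 W × 5.2 h = 16,656 Wh = 16.66 kWh
Wi-Fi router: 19 W × 6.4 h = 122 Wh = 0.1216 kWh
Total energy = 2.642 + 16.66 + 0.1216 = 19.42 kWh
Cost = 19.42 kWh × €0.324 = €6.29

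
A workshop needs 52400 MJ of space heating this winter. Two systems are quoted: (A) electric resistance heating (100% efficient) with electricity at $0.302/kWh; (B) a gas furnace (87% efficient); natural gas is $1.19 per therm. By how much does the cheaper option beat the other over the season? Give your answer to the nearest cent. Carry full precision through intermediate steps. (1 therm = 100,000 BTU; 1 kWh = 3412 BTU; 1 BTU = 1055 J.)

$3716.82

Heat load = 52400 MJ = 52,400,000,000 J / 1055 = 49,668,246 BTU
Gas: input = 49,668,246 / 0.87 = 57,089,938 BTU = 570.9 therm → 570.9 × $1.19 = $679.37
Electric: 49,668,246 BTU / 3412 = 14,560 kWh → × $0.302 = $4,396.19
Difference = |$679.37 − $4,396.19| = $3,716.82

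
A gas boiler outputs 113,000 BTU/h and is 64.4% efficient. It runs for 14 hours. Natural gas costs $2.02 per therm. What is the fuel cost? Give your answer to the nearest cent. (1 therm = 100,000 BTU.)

Heat delivered = 113,000 BTU/h × 14 h = 1,582,000 BTU
Gas input = 1,582,000 / 0.644 = 2,456,522 BTU
= 2,456,522 / 100,000 = 24.57 therm
Cost = 24.57 × $2.02/therm = $49.62

$49.62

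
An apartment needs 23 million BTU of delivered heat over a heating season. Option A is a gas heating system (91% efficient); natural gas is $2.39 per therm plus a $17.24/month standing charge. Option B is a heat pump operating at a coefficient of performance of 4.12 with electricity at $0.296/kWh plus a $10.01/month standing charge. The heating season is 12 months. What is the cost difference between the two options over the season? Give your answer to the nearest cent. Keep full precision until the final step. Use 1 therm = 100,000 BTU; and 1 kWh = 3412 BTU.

$206.53

Heat load = 23 × 10⁶ BTU = 23,000,000 BTU
Gas: input = 23,000,000 / 0.91 = 25,274,725 BTU = 252.7 therm → 252.7 × $2.39 = $604.07; + 12 × $17.24 standing = $810.95
Heat pump: 23,000,000 BTU / 3412 = 6,741 kWh heat; / 4.12 = 1,636 kWh in → × $0.296 = $484.30; + 12 × $10.01 standing = $604.42
Difference = |$810.95 − $604.42| = $206.53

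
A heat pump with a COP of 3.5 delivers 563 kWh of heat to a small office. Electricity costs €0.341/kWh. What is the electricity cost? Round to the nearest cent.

Electrical input = 563 kWh / 3.5 = 160.9 kWh
Cost = 160.9 × €0.341/kWh = €54.85

€54.85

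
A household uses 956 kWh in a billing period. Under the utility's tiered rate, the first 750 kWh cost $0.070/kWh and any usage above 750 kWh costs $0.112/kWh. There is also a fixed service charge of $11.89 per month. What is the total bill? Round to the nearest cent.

$87.46

First 750 kWh × $0.070 = $52.50
Remaining 206 kWh × $0.112 = $23.07
Energy charge = $75.57; + service $11.89 = $87.46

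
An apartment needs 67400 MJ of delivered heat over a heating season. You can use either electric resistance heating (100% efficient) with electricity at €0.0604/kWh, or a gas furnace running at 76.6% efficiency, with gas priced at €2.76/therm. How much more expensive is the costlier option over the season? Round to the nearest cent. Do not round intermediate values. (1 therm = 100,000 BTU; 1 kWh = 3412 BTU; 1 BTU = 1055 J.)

€1170.98

Heat load = 67400 MJ = 67,400,000,000 J / 1055 = 63,886,256 BTU
Gas: input = 63,886,256 / 0.766 = 83,402,423 BTU = 834 therm → 834 × €2.76 = €2,301.91
Electric: 63,886,256 BTU / 3412 = 18,720 kWh → × €0.0604 = €1,130.93
Difference = |€2,301.91 − €1,130.93| = €1,170.98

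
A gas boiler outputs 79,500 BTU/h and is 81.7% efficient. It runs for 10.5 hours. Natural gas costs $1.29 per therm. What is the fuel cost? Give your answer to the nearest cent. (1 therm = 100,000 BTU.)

Heat delivered = 79,500 BTU/h × 10.5 h = 834,750 BTU
Gas input = 834,750 / 0.817 = 1,021,726 BTU
= 1,021,726 / 100,000 = 10.22 therm
Cost = 10.22 × $1.29/therm = $13.18

$13.18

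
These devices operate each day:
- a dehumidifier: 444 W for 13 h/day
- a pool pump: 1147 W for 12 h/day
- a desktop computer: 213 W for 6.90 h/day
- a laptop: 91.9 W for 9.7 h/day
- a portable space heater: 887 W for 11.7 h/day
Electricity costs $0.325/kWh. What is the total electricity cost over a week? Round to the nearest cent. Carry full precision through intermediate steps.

dehumidifier: 444 W × 13 h × 7 d = 40,404 Wh = 40.4 kWh
pool pump: 1147 W × 12 h × 7 d = 96,348 Wh = 96.35 kWh
desktop computer: 213 W × 6.90 h × 7 d = 10,288 Wh = 10.29 kWh
laptop: 91.9 W × 9.7 h × 7 d = 6,240 Wh = 6.24 kWh
portable space heater: 887 W × 11.7 h × 7 d = 72,645 Wh = 72.65 kWh
Total energy = 40.4 + 96.35 + 10.29 + 6.24 + 72.65 = 225.9 kWh
Cost = 225.9 kWh × $0.325 = $73.43

$73.43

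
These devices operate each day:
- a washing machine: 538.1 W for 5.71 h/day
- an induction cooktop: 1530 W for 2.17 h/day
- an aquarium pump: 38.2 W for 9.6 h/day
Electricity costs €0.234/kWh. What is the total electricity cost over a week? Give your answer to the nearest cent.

€11.07

washing machine: 538.1 W × 5.71 h × 7 d = 21,508 Wh = 21.51 kWh
induction cooktop: 1530 W × 2.17 h × 7 d = 23,241 Wh = 23.24 kWh
aquarium pump: 38.2 W × 9.6 h × 7 d = 2,567 Wh = 2.567 kWh
Total energy = 21.51 + 23.24 + 2.567 = 47.32 kWh
Cost = 47.32 kWh × €0.234 = €11.07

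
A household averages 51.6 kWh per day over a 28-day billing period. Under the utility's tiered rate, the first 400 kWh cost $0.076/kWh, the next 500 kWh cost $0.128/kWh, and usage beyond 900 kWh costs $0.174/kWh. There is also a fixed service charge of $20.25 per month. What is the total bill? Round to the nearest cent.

$209.45

Usage = 51.6 kWh/day × 28 days = 1444.8 kWh
First 400 kWh × $0.076 = $30.40
Next 500 kWh × $0.128 = $64.00
Remaining 544.8 kWh × $0.174 = $94.80
Energy charge = $189.20; + service $20.25 = $209.45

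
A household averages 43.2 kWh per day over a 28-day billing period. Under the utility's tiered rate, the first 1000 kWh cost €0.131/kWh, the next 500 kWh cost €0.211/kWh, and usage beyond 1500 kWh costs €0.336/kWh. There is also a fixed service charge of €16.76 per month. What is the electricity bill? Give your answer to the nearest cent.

Usage = 43.2 kWh/day × 28 days = 1209.6 kWh
First 1000 kWh × €0.131 = €131.00
Next 209.6 kWh × €0.211 = €44.23
Remaining tier: 0 kWh (not reached)
Energy charge = €175.23; + service €16.76 = €191.99

€191.99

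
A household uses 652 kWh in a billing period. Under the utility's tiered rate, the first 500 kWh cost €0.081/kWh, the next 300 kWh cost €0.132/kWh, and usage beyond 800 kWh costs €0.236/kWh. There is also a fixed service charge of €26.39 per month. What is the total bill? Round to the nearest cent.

First 500 kWh × €0.081 = €40.50
Next 152 kWh × €0.132 = €20.06
Remaining tier: 0 kWh (not reached)
Energy charge = €60.56; + service €26.39 = €86.95

€86.95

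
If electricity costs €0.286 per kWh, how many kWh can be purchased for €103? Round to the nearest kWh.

360 kWh

€103 / €0.286 per kWh = 360.1 kWh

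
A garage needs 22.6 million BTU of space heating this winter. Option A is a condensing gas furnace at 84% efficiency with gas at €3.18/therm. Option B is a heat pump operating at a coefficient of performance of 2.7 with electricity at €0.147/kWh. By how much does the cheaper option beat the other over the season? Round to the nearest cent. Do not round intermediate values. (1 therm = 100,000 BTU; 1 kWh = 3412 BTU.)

Heat load = 22.6 × 10⁶ BTU = 22,600,000 BTU
Gas: input = 22,600,000 / 0.84 = 26,904,762 BTU = 269 therm → 269 × €3.18 = €855.57
Heat pump: 22,600,000 BTU / 3412 = 6,624 kWh heat; / 2.7 = 2,453 kWh in → × €0.147 = €360.62
Difference = |€855.57 − €360.62| = €494.95

€494.95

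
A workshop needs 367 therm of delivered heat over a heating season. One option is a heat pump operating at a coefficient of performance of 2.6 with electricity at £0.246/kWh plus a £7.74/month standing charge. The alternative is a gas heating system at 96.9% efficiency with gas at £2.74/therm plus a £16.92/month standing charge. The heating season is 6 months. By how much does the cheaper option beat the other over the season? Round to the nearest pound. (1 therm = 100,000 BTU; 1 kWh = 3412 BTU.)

£75

Heat load = 367 therm × 100,000 = 36,700,000 BTU
Gas: input = 36,700,000 / 0.969 = 37,874,097 BTU = 378.7 therm → 378.7 × £2.74 = £1,037.75; + 6 × £16.92 standing = £1,139.27
Heat pump: 36,700,000 BTU / 3412 = 10,760 kWh heat; / 2.6 = 4,137 kWh in → × £0.246 = £1,017.70; + 6 × £7.74 standing = £1,064.14
Difference = |£1,139.27 − £1,064.14| = £75.13 ≈ £75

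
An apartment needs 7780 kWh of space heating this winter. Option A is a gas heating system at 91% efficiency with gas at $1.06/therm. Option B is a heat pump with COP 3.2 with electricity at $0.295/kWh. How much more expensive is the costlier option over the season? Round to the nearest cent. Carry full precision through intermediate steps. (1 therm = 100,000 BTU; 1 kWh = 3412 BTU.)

Heat load = 7780 kWh × 3412 = 26,545,360 BTU
Gas: input = 26,545,360 / 0.91 = 29,170,725 BTU = 291.7 therm → 291.7 × $1.06 = $309.21
Heat pump: 26,545,360 BTU / 3412 = 7,780 kWh heat; / 3.2 = 2,431 kWh in → × $0.295 = $717.22
Difference = |$309.21 − $717.22| = $408.01

$408.01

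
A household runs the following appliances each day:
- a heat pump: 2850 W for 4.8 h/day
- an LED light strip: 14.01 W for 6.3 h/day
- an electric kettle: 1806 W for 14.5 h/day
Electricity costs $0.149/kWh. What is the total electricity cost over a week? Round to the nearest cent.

$41.67

heat pump: 2850 W × 4.8 h × 7 d = 95,760 Wh = 95.76 kWh
LED light strip: 14.01 W × 6.3 h × 7 d = 618 Wh = 0.6178 kWh
electric kettle: 1806 W × 14.5 h × 7 d = 183,309 Wh = 183.3 kWh
Total energy = 95.76 + 0.6178 + 183.3 = 279.7 kWh
Cost = 279.7 kWh × $0.149 = $41.67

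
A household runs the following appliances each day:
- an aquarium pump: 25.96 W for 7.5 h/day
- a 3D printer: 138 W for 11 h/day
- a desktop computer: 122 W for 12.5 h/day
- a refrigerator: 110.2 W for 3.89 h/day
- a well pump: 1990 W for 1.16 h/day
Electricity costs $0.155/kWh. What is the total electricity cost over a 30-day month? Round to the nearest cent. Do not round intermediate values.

aquarium pump: 25.96 W × 7.5 h × 30 d = 5,841 Wh = 5.841 kWh
3D printer: 138 W × 11 h × 30 d = 45,540 Wh = 45.54 kWh
desktop computer: 122 W × 12.5 h × 30 d = 45,750 Wh = 45.75 kWh
refrigerator: 110.2 W × 3.89 h × 30 d = 12,860 Wh = 12.86 kWh
well pump: 1990 W × 1.16 h × 30 d = 69,252 Wh = 69.25 kWh
Total energy = 5.841 + 45.54 + 45.75 + 12.86 + 69.25 = 179.2 kWh
Cost = 179.2 kWh × $0.155 = $27.78

$27.78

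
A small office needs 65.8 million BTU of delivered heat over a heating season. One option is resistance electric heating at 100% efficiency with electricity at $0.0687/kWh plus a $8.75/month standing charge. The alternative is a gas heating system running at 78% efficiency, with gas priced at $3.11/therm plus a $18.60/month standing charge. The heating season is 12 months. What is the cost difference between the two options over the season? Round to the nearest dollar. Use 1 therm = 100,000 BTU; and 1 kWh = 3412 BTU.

$1417

Heat load = 65.8 × 10⁶ BTU = 65,800,000 BTU
Gas: input = 65,800,000 / 0.78 = 84,358,974 BTU = 843.6 therm → 843.6 × $3.11 = $2,623.56; + 12 × $18.60 standing = $2,846.76
Electric: 65,800,000 BTU / 3412 = 19,280 kWh → × $0.0687 = $1,324.87; + 12 × $8.75 standing = $1,429.87
Difference = |$2,846.76 − $1,429.87| = $1,416.89 ≈ $1417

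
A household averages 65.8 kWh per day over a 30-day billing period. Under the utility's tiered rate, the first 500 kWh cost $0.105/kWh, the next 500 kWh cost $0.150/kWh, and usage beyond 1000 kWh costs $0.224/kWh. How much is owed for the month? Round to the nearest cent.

Usage = 65.8 kWh/day × 30 days = 1974 kWh
First 500 kWh × $0.105 = $52.50
Next 500 kWh × $0.150 = $75.00
Remaining 974 kWh × $0.224 = $218.18
Total = $345.68

$345.68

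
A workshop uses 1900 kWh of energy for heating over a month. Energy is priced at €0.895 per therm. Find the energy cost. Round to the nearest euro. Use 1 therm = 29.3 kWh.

1900 kWh × (0.03413 therm/kWh) = 64.85 therm
Cost = 64.85 therm × €0.895/therm = €58.04 ≈ €58

€58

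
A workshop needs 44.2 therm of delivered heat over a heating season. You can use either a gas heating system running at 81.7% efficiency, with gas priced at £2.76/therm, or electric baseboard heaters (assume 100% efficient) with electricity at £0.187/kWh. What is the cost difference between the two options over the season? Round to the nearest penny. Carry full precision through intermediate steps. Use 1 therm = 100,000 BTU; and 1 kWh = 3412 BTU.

£92.93

Heat load = 44.2 therm × 100,000 = 4,420,000 BTU
Gas: input = 4,420,000 / 0.817 = 5,410,037 BTU = 54.1 therm → 54.1 × £2.76 = £149.32
Electric: 4,420,000 BTU / 3412 = 1,295 kWh → × £0.187 = £242.25
Difference = |£149.32 − £242.25| = £92.93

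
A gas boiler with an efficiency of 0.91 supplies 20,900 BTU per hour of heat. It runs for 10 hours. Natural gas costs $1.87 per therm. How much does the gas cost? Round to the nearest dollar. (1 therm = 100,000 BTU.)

$4

Heat delivered = 20,900 BTU/h × 10 h = 209,000 BTU
Gas input = 209,000 / 0.91 = 229,670 BTU
= 229,670 / 100,000 = 2.297 therm
Cost = 2.297 × $1.87/therm = $4.29 ≈ $4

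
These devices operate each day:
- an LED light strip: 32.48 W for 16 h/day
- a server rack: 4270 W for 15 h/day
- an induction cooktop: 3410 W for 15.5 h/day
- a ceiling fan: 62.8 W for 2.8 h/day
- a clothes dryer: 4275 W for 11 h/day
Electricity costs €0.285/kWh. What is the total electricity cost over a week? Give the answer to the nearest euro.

€328

LED light strip: 32.48 W × 16 h × 7 d = 3,638 Wh = 3.638 kWh
server rack: 4270 W × 15 h × 7 d = 448,350 Wh = 448.4 kWh
induction cooktop: 3410 W × 15.5 h × 7 d = 369,985 Wh = 370 kWh
ceiling fan: 62.8 W × 2.8 h × 7 d = 1,231 Wh = 1.231 kWh
clothes dryer: 4275 W × 11 h × 7 d = 329,175 Wh = 329.2 kWh
Total energy = 3.638 + 448.4 + 370 + 1.231 + 329.2 = 1,152 kWh
Cost = 1,152 kWh × €0.285 = €328.43 ≈ €328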